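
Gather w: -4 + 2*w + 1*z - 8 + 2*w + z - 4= 4*w + 2*z - 16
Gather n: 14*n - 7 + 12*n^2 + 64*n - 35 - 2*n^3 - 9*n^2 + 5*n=-2*n^3 + 3*n^2 + 83*n - 42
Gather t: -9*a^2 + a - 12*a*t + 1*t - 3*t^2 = -9*a^2 + a - 3*t^2 + t*(1 - 12*a)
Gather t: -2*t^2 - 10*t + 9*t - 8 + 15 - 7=-2*t^2 - t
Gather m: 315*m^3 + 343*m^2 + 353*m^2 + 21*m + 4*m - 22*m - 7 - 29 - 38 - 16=315*m^3 + 696*m^2 + 3*m - 90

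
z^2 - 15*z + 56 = (z - 8)*(z - 7)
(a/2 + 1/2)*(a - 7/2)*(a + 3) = a^3/2 + a^2/4 - 11*a/2 - 21/4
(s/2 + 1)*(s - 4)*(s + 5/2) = s^3/2 + s^2/4 - 13*s/2 - 10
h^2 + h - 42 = (h - 6)*(h + 7)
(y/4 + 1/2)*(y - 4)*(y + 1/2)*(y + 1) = y^4/4 - y^3/8 - 21*y^2/8 - 13*y/4 - 1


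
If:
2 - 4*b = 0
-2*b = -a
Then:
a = 1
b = 1/2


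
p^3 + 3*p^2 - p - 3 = (p - 1)*(p + 1)*(p + 3)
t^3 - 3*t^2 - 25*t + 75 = (t - 5)*(t - 3)*(t + 5)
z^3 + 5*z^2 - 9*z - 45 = (z - 3)*(z + 3)*(z + 5)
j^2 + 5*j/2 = j*(j + 5/2)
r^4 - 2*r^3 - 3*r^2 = r^2*(r - 3)*(r + 1)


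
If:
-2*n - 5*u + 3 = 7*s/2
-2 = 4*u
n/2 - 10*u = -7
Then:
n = -24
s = 107/7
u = -1/2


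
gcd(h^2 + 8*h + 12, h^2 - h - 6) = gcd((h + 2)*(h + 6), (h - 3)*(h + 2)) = h + 2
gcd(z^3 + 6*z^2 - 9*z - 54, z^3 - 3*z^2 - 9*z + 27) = z^2 - 9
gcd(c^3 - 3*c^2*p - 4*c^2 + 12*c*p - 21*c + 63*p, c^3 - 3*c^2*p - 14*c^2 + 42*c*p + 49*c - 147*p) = -c^2 + 3*c*p + 7*c - 21*p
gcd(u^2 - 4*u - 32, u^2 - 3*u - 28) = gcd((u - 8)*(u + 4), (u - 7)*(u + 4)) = u + 4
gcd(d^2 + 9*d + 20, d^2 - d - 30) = d + 5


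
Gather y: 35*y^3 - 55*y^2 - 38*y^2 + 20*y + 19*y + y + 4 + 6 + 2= 35*y^3 - 93*y^2 + 40*y + 12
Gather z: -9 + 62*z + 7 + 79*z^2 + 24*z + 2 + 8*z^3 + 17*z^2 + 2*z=8*z^3 + 96*z^2 + 88*z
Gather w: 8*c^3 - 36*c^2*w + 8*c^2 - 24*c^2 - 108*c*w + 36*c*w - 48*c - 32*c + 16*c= 8*c^3 - 16*c^2 - 64*c + w*(-36*c^2 - 72*c)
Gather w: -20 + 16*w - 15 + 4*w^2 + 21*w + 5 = 4*w^2 + 37*w - 30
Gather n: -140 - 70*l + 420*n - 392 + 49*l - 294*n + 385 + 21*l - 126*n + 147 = 0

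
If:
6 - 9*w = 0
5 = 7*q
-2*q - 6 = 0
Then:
No Solution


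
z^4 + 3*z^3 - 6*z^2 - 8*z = z*(z - 2)*(z + 1)*(z + 4)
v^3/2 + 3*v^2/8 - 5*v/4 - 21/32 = (v/2 + 1/4)*(v - 3/2)*(v + 7/4)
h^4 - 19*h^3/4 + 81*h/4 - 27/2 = (h - 3)^2*(h - 3/4)*(h + 2)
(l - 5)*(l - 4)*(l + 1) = l^3 - 8*l^2 + 11*l + 20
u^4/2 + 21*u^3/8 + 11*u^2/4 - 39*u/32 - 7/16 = (u/2 + 1)*(u - 1/2)*(u + 1/4)*(u + 7/2)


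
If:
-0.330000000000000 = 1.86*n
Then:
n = -0.18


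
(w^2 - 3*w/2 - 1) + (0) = w^2 - 3*w/2 - 1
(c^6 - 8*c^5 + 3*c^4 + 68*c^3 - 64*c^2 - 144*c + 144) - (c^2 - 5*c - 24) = c^6 - 8*c^5 + 3*c^4 + 68*c^3 - 65*c^2 - 139*c + 168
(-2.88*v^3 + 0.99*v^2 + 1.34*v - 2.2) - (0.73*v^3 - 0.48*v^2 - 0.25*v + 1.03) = -3.61*v^3 + 1.47*v^2 + 1.59*v - 3.23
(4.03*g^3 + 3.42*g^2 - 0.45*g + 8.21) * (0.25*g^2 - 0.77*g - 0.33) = 1.0075*g^5 - 2.2481*g^4 - 4.0758*g^3 + 1.2704*g^2 - 6.1732*g - 2.7093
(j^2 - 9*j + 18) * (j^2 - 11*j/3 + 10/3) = j^4 - 38*j^3/3 + 163*j^2/3 - 96*j + 60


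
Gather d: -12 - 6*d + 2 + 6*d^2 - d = 6*d^2 - 7*d - 10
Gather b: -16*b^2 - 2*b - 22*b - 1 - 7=-16*b^2 - 24*b - 8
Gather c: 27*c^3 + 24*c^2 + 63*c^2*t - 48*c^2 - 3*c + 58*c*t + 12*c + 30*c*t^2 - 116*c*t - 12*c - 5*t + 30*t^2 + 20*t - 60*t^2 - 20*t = 27*c^3 + c^2*(63*t - 24) + c*(30*t^2 - 58*t - 3) - 30*t^2 - 5*t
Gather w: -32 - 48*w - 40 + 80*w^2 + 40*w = 80*w^2 - 8*w - 72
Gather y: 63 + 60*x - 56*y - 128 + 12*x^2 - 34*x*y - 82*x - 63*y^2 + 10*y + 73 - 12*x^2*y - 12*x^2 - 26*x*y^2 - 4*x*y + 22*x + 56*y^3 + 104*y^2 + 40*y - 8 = 56*y^3 + y^2*(41 - 26*x) + y*(-12*x^2 - 38*x - 6)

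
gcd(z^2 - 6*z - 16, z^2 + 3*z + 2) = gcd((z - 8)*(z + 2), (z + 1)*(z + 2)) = z + 2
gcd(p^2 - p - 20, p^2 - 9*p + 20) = p - 5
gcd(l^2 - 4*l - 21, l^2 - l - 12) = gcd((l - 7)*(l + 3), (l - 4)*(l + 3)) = l + 3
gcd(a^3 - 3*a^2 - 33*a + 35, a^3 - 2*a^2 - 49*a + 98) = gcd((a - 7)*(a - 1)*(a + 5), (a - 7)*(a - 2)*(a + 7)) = a - 7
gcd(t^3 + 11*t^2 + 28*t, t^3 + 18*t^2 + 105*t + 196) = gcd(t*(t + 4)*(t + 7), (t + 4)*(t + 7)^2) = t^2 + 11*t + 28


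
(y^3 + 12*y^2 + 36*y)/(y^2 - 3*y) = (y^2 + 12*y + 36)/(y - 3)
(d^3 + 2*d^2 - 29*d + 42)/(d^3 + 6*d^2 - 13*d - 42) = (d - 2)/(d + 2)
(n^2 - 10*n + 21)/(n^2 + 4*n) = (n^2 - 10*n + 21)/(n*(n + 4))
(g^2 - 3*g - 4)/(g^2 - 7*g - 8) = (g - 4)/(g - 8)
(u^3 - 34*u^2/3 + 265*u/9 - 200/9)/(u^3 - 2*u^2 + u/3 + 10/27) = 3*(3*u^2 - 29*u + 40)/(9*u^2 - 3*u - 2)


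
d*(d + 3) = d^2 + 3*d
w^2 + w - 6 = (w - 2)*(w + 3)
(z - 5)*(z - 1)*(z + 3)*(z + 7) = z^4 + 4*z^3 - 34*z^2 - 76*z + 105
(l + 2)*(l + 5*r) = l^2 + 5*l*r + 2*l + 10*r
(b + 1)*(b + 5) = b^2 + 6*b + 5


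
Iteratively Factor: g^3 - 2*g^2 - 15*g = (g + 3)*(g^2 - 5*g) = (g - 5)*(g + 3)*(g)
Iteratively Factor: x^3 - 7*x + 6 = (x + 3)*(x^2 - 3*x + 2) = (x - 1)*(x + 3)*(x - 2)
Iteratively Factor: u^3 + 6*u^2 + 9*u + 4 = (u + 1)*(u^2 + 5*u + 4) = (u + 1)^2*(u + 4)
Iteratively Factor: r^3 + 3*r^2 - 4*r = (r + 4)*(r^2 - r) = r*(r + 4)*(r - 1)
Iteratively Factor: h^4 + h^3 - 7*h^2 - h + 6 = (h + 3)*(h^3 - 2*h^2 - h + 2) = (h - 2)*(h + 3)*(h^2 - 1) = (h - 2)*(h - 1)*(h + 3)*(h + 1)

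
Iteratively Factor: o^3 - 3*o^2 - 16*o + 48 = (o - 4)*(o^2 + o - 12) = (o - 4)*(o + 4)*(o - 3)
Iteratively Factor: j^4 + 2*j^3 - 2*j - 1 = (j + 1)*(j^3 + j^2 - j - 1) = (j + 1)^2*(j^2 - 1) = (j - 1)*(j + 1)^2*(j + 1)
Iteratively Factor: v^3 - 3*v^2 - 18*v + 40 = (v - 2)*(v^2 - v - 20) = (v - 5)*(v - 2)*(v + 4)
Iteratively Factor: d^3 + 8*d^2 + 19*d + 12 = (d + 3)*(d^2 + 5*d + 4) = (d + 1)*(d + 3)*(d + 4)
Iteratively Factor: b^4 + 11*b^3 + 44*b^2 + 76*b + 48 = (b + 3)*(b^3 + 8*b^2 + 20*b + 16) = (b + 2)*(b + 3)*(b^2 + 6*b + 8) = (b + 2)^2*(b + 3)*(b + 4)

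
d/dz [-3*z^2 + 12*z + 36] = 12 - 6*z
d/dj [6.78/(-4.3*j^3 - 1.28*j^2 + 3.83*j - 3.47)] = (87.462*j^2 + 17.3568*j - 25.9674)/(4.3*j^3 + 1.28*j^2 - 3.83*j + 3.47)^2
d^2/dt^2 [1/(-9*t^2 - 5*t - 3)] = 2*(81*t^2 + 45*t - (18*t + 5)^2 + 27)/(9*t^2 + 5*t + 3)^3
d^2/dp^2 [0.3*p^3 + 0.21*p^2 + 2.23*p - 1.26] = 1.8*p + 0.42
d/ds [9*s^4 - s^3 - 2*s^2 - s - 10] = 36*s^3 - 3*s^2 - 4*s - 1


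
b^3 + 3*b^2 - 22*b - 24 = (b - 4)*(b + 1)*(b + 6)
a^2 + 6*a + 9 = (a + 3)^2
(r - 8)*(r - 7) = r^2 - 15*r + 56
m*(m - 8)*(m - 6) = m^3 - 14*m^2 + 48*m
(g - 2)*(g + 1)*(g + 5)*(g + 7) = g^4 + 11*g^3 + 21*g^2 - 59*g - 70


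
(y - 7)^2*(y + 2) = y^3 - 12*y^2 + 21*y + 98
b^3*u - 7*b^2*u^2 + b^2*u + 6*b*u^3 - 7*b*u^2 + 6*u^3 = (b - 6*u)*(b - u)*(b*u + u)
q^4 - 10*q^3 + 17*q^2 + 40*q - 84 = (q - 7)*(q - 3)*(q - 2)*(q + 2)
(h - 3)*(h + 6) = h^2 + 3*h - 18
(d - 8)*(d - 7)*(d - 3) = d^3 - 18*d^2 + 101*d - 168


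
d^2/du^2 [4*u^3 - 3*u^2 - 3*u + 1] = 24*u - 6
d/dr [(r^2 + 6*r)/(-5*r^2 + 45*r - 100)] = (3*r^2 - 8*r - 24)/(r^4 - 18*r^3 + 121*r^2 - 360*r + 400)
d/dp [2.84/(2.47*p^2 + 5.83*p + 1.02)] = (-14.0296*p - 16.5572)/(2.47*p^2 + 5.83*p + 1.02)^2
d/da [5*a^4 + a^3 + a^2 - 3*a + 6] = 20*a^3 + 3*a^2 + 2*a - 3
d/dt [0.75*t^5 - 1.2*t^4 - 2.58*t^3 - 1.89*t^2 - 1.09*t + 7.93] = 3.75*t^4 - 4.8*t^3 - 7.74*t^2 - 3.78*t - 1.09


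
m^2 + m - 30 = (m - 5)*(m + 6)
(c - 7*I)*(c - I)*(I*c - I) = I*c^3 + 8*c^2 - I*c^2 - 8*c - 7*I*c + 7*I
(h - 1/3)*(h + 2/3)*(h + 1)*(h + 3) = h^4 + 13*h^3/3 + 37*h^2/9 + h/9 - 2/3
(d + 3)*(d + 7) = d^2 + 10*d + 21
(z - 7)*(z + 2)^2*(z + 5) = z^4 + 2*z^3 - 39*z^2 - 148*z - 140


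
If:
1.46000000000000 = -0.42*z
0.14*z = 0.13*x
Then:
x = -3.74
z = -3.48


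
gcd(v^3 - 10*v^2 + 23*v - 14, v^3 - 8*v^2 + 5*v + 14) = v^2 - 9*v + 14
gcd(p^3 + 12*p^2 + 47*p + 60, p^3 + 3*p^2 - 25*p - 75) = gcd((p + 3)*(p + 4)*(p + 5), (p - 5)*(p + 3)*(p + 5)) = p^2 + 8*p + 15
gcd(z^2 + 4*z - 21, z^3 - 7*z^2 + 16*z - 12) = z - 3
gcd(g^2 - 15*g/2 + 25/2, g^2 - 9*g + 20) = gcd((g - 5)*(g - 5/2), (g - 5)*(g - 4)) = g - 5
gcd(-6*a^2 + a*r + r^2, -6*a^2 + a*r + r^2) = -6*a^2 + a*r + r^2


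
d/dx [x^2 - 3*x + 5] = 2*x - 3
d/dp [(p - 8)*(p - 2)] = 2*p - 10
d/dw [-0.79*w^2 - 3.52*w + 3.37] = -1.58*w - 3.52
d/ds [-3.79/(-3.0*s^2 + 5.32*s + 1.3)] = (20.1628 - 22.74*s)/(-3.0*s^2 + 5.32*s + 1.3)^2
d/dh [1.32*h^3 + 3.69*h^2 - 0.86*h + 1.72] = 3.96*h^2 + 7.38*h - 0.86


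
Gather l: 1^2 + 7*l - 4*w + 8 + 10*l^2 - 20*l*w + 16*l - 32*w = 10*l^2 + l*(23 - 20*w) - 36*w + 9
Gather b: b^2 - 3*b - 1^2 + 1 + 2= b^2 - 3*b + 2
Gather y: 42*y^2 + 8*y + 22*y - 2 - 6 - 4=42*y^2 + 30*y - 12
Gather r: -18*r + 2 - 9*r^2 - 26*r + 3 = -9*r^2 - 44*r + 5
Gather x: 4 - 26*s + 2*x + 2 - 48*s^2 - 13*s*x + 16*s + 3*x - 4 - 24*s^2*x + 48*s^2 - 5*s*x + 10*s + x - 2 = x*(-24*s^2 - 18*s + 6)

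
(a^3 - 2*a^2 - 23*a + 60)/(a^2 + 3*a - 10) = (a^2 - 7*a + 12)/(a - 2)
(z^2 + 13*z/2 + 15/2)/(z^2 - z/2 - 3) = (z + 5)/(z - 2)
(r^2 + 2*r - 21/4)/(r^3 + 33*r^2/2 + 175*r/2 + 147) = (r - 3/2)/(r^2 + 13*r + 42)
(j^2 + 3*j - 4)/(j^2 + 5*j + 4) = (j - 1)/(j + 1)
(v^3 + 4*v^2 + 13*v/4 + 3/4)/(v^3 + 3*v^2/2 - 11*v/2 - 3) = (v + 1/2)/(v - 2)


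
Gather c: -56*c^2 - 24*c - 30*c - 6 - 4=-56*c^2 - 54*c - 10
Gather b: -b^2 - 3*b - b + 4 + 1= -b^2 - 4*b + 5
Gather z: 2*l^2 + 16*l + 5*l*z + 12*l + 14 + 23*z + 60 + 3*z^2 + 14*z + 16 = 2*l^2 + 28*l + 3*z^2 + z*(5*l + 37) + 90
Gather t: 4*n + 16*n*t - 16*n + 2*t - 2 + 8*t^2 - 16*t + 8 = -12*n + 8*t^2 + t*(16*n - 14) + 6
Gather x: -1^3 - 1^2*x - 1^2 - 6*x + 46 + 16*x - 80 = 9*x - 36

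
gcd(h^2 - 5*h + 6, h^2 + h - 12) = h - 3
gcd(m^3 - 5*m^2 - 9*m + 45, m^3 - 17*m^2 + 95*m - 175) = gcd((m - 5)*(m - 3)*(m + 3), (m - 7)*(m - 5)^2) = m - 5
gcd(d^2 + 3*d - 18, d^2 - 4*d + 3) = d - 3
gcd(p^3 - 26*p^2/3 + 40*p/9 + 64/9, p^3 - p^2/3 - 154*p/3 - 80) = p - 8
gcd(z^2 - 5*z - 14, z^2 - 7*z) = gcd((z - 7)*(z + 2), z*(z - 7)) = z - 7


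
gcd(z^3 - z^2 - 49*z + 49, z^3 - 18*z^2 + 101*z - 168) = z - 7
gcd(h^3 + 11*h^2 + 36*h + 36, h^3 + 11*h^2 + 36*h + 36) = h^3 + 11*h^2 + 36*h + 36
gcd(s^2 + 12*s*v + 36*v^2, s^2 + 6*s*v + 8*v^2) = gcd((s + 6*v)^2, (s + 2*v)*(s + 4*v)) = 1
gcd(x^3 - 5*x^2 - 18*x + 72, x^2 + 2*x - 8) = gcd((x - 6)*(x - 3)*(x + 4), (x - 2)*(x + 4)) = x + 4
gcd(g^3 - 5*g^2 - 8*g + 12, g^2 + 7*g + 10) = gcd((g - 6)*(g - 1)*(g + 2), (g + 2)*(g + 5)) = g + 2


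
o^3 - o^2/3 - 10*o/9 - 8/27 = (o - 4/3)*(o + 1/3)*(o + 2/3)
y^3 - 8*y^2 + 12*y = y*(y - 6)*(y - 2)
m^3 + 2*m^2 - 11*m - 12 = (m - 3)*(m + 1)*(m + 4)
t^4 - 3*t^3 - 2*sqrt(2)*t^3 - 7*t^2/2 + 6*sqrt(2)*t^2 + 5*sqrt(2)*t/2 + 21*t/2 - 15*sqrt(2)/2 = (t - 3)*(t - 5*sqrt(2)/2)*(t - sqrt(2)/2)*(t + sqrt(2))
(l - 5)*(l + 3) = l^2 - 2*l - 15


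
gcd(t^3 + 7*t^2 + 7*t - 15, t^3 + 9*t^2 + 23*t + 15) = t^2 + 8*t + 15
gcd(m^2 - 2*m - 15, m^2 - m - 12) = m + 3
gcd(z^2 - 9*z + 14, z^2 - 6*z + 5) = 1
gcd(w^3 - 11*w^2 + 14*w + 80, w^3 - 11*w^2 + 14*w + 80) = w^3 - 11*w^2 + 14*w + 80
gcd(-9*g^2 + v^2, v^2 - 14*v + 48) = 1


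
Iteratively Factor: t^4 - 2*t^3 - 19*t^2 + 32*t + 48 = (t + 4)*(t^3 - 6*t^2 + 5*t + 12) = (t + 1)*(t + 4)*(t^2 - 7*t + 12) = (t - 4)*(t + 1)*(t + 4)*(t - 3)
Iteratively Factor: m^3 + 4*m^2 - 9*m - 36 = (m + 4)*(m^2 - 9) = (m + 3)*(m + 4)*(m - 3)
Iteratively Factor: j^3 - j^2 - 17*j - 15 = (j + 1)*(j^2 - 2*j - 15) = (j + 1)*(j + 3)*(j - 5)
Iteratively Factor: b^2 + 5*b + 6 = (b + 3)*(b + 2)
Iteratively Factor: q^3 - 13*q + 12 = (q + 4)*(q^2 - 4*q + 3) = (q - 3)*(q + 4)*(q - 1)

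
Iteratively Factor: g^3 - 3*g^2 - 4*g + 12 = (g - 2)*(g^2 - g - 6) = (g - 3)*(g - 2)*(g + 2)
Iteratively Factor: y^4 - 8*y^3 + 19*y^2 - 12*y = (y - 4)*(y^3 - 4*y^2 + 3*y) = (y - 4)*(y - 3)*(y^2 - y) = (y - 4)*(y - 3)*(y - 1)*(y)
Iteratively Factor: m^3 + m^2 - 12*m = (m - 3)*(m^2 + 4*m) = m*(m - 3)*(m + 4)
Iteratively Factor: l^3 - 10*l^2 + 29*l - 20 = (l - 5)*(l^2 - 5*l + 4) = (l - 5)*(l - 4)*(l - 1)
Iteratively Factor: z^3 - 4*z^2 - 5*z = (z + 1)*(z^2 - 5*z) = z*(z + 1)*(z - 5)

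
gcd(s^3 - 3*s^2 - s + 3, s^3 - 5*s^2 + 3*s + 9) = s^2 - 2*s - 3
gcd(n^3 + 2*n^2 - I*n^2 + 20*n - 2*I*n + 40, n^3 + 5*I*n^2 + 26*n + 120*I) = n^2 - I*n + 20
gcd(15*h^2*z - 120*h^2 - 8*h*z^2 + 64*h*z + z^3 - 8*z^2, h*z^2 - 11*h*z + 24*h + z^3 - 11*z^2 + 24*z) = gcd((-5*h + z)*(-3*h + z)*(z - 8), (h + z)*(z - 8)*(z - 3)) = z - 8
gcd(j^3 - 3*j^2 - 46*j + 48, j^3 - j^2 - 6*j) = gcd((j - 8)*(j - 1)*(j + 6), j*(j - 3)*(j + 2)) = 1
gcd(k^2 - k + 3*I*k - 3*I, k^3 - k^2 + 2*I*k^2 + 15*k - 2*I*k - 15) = k - 1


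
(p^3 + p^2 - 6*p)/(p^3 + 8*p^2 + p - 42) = p/(p + 7)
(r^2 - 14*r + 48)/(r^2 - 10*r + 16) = (r - 6)/(r - 2)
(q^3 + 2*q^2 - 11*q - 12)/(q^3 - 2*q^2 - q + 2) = (q^2 + q - 12)/(q^2 - 3*q + 2)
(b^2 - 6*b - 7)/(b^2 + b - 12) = (b^2 - 6*b - 7)/(b^2 + b - 12)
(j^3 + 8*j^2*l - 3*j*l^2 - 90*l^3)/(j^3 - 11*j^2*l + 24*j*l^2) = (j^2 + 11*j*l + 30*l^2)/(j*(j - 8*l))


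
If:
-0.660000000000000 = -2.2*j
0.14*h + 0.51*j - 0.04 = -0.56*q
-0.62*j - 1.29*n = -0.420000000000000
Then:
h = -4.0*q - 0.807142857142857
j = 0.30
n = 0.18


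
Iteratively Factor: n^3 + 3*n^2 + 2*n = (n + 1)*(n^2 + 2*n) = (n + 1)*(n + 2)*(n)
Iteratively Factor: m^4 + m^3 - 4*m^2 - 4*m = (m)*(m^3 + m^2 - 4*m - 4) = m*(m - 2)*(m^2 + 3*m + 2) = m*(m - 2)*(m + 1)*(m + 2)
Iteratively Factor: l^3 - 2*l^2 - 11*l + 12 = (l - 1)*(l^2 - l - 12) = (l - 4)*(l - 1)*(l + 3)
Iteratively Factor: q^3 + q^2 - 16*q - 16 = (q + 4)*(q^2 - 3*q - 4) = (q - 4)*(q + 4)*(q + 1)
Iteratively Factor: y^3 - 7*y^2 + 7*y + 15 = (y - 3)*(y^2 - 4*y - 5) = (y - 3)*(y + 1)*(y - 5)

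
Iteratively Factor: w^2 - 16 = (w - 4)*(w + 4)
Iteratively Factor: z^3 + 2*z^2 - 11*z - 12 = (z - 3)*(z^2 + 5*z + 4) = (z - 3)*(z + 1)*(z + 4)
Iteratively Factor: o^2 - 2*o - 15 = (o - 5)*(o + 3)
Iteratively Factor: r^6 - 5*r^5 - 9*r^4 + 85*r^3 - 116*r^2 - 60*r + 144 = (r - 2)*(r^5 - 3*r^4 - 15*r^3 + 55*r^2 - 6*r - 72) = (r - 2)*(r + 1)*(r^4 - 4*r^3 - 11*r^2 + 66*r - 72) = (r - 3)*(r - 2)*(r + 1)*(r^3 - r^2 - 14*r + 24) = (r - 3)^2*(r - 2)*(r + 1)*(r^2 + 2*r - 8) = (r - 3)^2*(r - 2)*(r + 1)*(r + 4)*(r - 2)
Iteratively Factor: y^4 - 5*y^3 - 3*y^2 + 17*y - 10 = (y - 1)*(y^3 - 4*y^2 - 7*y + 10) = (y - 5)*(y - 1)*(y^2 + y - 2) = (y - 5)*(y - 1)*(y + 2)*(y - 1)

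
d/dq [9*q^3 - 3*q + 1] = 27*q^2 - 3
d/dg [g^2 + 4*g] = 2*g + 4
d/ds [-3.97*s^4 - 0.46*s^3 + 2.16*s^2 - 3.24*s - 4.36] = -15.88*s^3 - 1.38*s^2 + 4.32*s - 3.24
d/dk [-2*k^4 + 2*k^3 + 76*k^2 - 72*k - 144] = -8*k^3 + 6*k^2 + 152*k - 72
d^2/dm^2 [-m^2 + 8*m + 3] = -2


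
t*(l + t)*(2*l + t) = 2*l^2*t + 3*l*t^2 + t^3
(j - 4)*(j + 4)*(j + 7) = j^3 + 7*j^2 - 16*j - 112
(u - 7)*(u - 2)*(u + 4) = u^3 - 5*u^2 - 22*u + 56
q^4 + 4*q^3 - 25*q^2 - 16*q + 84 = (q - 3)*(q - 2)*(q + 2)*(q + 7)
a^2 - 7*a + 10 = (a - 5)*(a - 2)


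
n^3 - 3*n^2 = n^2*(n - 3)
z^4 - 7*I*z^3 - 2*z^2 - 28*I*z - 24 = (z - 6*I)*(z - 2*I)*(z - I)*(z + 2*I)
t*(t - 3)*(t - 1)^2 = t^4 - 5*t^3 + 7*t^2 - 3*t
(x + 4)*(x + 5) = x^2 + 9*x + 20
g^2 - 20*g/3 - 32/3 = (g - 8)*(g + 4/3)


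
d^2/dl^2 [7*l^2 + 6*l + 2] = 14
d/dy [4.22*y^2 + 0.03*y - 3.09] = 8.44*y + 0.03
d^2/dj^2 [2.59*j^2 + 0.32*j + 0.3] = 5.18000000000000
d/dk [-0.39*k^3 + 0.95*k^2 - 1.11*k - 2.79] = -1.17*k^2 + 1.9*k - 1.11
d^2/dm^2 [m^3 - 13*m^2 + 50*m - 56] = 6*m - 26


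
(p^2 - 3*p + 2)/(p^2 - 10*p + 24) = (p^2 - 3*p + 2)/(p^2 - 10*p + 24)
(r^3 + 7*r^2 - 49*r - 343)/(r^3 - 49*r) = (r + 7)/r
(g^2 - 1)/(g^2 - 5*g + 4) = (g + 1)/(g - 4)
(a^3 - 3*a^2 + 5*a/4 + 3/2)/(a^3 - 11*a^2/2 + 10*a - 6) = (a + 1/2)/(a - 2)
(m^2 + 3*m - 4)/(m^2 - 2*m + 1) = (m + 4)/(m - 1)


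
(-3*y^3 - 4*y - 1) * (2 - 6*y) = 18*y^4 - 6*y^3 + 24*y^2 - 2*y - 2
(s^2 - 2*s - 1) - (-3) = s^2 - 2*s + 2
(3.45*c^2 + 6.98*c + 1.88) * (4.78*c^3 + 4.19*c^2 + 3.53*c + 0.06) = 16.491*c^5 + 47.8199*c^4 + 50.4111*c^3 + 32.7236*c^2 + 7.0552*c + 0.1128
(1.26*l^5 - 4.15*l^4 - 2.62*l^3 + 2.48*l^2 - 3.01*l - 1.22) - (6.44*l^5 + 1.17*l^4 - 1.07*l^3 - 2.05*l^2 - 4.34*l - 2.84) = -5.18*l^5 - 5.32*l^4 - 1.55*l^3 + 4.53*l^2 + 1.33*l + 1.62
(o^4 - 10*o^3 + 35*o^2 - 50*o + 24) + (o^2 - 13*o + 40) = o^4 - 10*o^3 + 36*o^2 - 63*o + 64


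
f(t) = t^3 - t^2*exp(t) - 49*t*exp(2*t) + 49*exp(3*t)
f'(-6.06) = 110.12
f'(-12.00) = 432.00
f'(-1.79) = 13.88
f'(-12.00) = 432.00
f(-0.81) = 11.35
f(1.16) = 1009.41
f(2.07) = 17992.18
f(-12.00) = -1728.00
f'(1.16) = 3108.54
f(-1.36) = 2.23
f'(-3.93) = 46.32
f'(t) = -t^2*exp(t) + 3*t^2 - 98*t*exp(2*t) - 2*t*exp(t) + 147*exp(3*t) - 49*exp(2*t)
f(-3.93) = -60.93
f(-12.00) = -1728.00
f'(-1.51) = 13.42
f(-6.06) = -222.63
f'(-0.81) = 21.35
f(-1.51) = 0.19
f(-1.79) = -3.60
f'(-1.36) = 13.81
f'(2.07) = 57290.65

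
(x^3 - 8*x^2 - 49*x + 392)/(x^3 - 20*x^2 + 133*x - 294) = (x^2 - x - 56)/(x^2 - 13*x + 42)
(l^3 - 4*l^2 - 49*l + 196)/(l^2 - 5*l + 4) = (l^2 - 49)/(l - 1)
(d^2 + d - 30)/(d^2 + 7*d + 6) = (d - 5)/(d + 1)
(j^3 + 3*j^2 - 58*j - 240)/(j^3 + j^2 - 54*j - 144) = (j + 5)/(j + 3)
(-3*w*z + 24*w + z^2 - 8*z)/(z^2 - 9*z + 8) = (-3*w + z)/(z - 1)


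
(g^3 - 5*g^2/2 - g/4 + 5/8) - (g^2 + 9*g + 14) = g^3 - 7*g^2/2 - 37*g/4 - 107/8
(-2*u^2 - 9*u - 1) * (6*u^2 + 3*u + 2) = -12*u^4 - 60*u^3 - 37*u^2 - 21*u - 2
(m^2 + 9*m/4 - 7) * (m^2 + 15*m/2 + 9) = m^4 + 39*m^3/4 + 151*m^2/8 - 129*m/4 - 63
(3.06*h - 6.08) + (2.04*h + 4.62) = 5.1*h - 1.46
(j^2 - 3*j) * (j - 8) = j^3 - 11*j^2 + 24*j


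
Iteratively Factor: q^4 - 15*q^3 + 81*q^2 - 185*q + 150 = (q - 5)*(q^3 - 10*q^2 + 31*q - 30) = (q - 5)*(q - 3)*(q^2 - 7*q + 10) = (q - 5)*(q - 3)*(q - 2)*(q - 5)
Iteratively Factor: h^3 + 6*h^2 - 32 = (h - 2)*(h^2 + 8*h + 16) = (h - 2)*(h + 4)*(h + 4)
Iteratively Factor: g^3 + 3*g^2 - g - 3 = (g - 1)*(g^2 + 4*g + 3) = (g - 1)*(g + 1)*(g + 3)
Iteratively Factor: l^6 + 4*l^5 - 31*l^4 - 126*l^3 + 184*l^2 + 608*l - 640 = (l + 4)*(l^5 - 31*l^3 - 2*l^2 + 192*l - 160) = (l + 4)^2*(l^4 - 4*l^3 - 15*l^2 + 58*l - 40) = (l - 2)*(l + 4)^2*(l^3 - 2*l^2 - 19*l + 20) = (l - 2)*(l + 4)^3*(l^2 - 6*l + 5) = (l - 2)*(l - 1)*(l + 4)^3*(l - 5)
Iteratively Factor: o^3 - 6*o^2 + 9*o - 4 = (o - 4)*(o^2 - 2*o + 1) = (o - 4)*(o - 1)*(o - 1)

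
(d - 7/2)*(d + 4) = d^2 + d/2 - 14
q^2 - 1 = (q - 1)*(q + 1)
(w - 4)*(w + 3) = w^2 - w - 12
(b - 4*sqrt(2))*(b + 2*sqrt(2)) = b^2 - 2*sqrt(2)*b - 16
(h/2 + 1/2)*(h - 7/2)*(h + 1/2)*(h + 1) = h^4/2 - h^3/2 - 27*h^2/8 - 13*h/4 - 7/8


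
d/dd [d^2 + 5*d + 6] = 2*d + 5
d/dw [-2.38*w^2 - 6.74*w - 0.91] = -4.76*w - 6.74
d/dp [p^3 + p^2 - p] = 3*p^2 + 2*p - 1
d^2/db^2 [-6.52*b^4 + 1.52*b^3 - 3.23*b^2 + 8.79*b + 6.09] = -78.24*b^2 + 9.12*b - 6.46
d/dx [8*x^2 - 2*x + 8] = 16*x - 2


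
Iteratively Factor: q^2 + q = (q + 1)*(q)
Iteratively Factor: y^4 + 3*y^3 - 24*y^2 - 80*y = (y)*(y^3 + 3*y^2 - 24*y - 80) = y*(y + 4)*(y^2 - y - 20) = y*(y - 5)*(y + 4)*(y + 4)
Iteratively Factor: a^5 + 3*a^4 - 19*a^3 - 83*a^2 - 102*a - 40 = (a - 5)*(a^4 + 8*a^3 + 21*a^2 + 22*a + 8) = (a - 5)*(a + 1)*(a^3 + 7*a^2 + 14*a + 8) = (a - 5)*(a + 1)^2*(a^2 + 6*a + 8) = (a - 5)*(a + 1)^2*(a + 2)*(a + 4)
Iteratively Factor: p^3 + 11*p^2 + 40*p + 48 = (p + 4)*(p^2 + 7*p + 12) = (p + 3)*(p + 4)*(p + 4)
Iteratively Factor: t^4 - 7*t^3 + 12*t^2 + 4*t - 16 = (t - 2)*(t^3 - 5*t^2 + 2*t + 8) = (t - 2)*(t + 1)*(t^2 - 6*t + 8) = (t - 2)^2*(t + 1)*(t - 4)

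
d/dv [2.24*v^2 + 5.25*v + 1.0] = 4.48*v + 5.25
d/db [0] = 0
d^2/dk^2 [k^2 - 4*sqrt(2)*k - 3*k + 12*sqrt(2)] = 2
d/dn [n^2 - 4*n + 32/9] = 2*n - 4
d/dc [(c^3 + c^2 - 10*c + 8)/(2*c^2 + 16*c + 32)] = (c^2 + 8*c - 14)/(2*(c^2 + 8*c + 16))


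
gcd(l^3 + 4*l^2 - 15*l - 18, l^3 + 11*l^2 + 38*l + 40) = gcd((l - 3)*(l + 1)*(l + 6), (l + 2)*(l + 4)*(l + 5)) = 1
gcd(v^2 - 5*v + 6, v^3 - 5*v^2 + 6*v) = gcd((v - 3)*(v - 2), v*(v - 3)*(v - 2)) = v^2 - 5*v + 6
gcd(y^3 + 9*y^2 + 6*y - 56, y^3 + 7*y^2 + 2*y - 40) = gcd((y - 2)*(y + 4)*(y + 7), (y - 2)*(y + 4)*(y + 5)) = y^2 + 2*y - 8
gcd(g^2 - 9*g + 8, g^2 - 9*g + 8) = g^2 - 9*g + 8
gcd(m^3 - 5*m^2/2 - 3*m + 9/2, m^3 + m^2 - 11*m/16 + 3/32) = m + 3/2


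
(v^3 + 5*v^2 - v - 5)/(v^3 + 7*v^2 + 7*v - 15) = (v + 1)/(v + 3)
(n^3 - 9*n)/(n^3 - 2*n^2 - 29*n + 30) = n*(n^2 - 9)/(n^3 - 2*n^2 - 29*n + 30)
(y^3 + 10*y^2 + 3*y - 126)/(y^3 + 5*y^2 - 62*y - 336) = (y - 3)/(y - 8)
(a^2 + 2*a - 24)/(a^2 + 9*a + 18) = (a - 4)/(a + 3)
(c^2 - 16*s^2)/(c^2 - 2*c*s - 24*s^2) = (-c + 4*s)/(-c + 6*s)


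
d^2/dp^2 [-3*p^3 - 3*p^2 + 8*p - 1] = -18*p - 6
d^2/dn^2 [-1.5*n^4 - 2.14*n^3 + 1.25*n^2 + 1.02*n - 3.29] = -18.0*n^2 - 12.84*n + 2.5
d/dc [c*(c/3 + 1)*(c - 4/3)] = c^2 + 10*c/9 - 4/3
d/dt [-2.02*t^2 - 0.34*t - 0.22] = -4.04*t - 0.34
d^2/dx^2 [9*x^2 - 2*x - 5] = 18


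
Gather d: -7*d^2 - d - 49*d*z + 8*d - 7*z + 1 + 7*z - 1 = -7*d^2 + d*(7 - 49*z)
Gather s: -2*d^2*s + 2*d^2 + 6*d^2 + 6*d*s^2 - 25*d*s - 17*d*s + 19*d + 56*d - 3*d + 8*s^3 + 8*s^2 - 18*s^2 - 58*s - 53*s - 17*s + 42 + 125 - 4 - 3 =8*d^2 + 72*d + 8*s^3 + s^2*(6*d - 10) + s*(-2*d^2 - 42*d - 128) + 160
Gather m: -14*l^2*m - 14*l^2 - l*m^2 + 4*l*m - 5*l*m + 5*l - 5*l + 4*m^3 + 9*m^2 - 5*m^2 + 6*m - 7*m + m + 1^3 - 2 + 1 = -14*l^2 + 4*m^3 + m^2*(4 - l) + m*(-14*l^2 - l)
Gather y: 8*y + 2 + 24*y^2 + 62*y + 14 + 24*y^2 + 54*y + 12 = 48*y^2 + 124*y + 28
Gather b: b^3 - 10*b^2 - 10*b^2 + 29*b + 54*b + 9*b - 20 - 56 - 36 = b^3 - 20*b^2 + 92*b - 112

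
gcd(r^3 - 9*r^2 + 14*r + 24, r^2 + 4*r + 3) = r + 1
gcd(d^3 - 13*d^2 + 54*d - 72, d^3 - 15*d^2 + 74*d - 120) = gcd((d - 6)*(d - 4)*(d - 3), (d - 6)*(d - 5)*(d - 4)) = d^2 - 10*d + 24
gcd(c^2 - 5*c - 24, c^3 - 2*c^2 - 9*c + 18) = c + 3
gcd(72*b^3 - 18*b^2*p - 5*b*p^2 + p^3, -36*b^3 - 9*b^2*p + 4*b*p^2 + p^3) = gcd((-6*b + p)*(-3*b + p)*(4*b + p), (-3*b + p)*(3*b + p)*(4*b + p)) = -12*b^2 + b*p + p^2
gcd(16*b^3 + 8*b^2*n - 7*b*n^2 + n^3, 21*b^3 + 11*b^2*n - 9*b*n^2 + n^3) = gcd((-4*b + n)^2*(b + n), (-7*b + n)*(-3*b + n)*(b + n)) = b + n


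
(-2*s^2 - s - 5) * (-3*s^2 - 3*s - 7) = 6*s^4 + 9*s^3 + 32*s^2 + 22*s + 35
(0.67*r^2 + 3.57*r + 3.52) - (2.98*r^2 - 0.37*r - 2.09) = -2.31*r^2 + 3.94*r + 5.61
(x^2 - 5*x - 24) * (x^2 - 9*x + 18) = x^4 - 14*x^3 + 39*x^2 + 126*x - 432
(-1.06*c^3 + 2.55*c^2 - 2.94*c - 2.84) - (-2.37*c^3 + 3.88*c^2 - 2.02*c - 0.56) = 1.31*c^3 - 1.33*c^2 - 0.92*c - 2.28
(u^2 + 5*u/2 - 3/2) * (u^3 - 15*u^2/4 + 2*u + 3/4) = u^5 - 5*u^4/4 - 71*u^3/8 + 91*u^2/8 - 9*u/8 - 9/8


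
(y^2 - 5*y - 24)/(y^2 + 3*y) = (y - 8)/y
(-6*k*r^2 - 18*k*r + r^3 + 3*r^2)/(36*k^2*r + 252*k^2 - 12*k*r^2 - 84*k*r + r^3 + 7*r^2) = r*(r + 3)/(-6*k*r - 42*k + r^2 + 7*r)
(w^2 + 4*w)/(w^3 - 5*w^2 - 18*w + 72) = w/(w^2 - 9*w + 18)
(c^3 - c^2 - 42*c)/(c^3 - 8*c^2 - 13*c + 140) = c*(c + 6)/(c^2 - c - 20)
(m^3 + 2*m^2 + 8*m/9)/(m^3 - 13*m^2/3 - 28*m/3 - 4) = m*(3*m + 4)/(3*(m^2 - 5*m - 6))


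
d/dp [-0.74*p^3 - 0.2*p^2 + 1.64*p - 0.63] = -2.22*p^2 - 0.4*p + 1.64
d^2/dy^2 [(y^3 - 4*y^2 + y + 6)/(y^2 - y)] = 4*(-y^3 + 9*y^2 - 9*y + 3)/(y^3*(y^3 - 3*y^2 + 3*y - 1))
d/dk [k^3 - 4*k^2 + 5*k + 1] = 3*k^2 - 8*k + 5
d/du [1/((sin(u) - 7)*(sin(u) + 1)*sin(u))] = (-3*cos(u) + 12/tan(u) + 7*cos(u)/sin(u)^2)/((sin(u) - 7)^2*(sin(u) + 1)^2)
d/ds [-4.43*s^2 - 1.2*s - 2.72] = -8.86*s - 1.2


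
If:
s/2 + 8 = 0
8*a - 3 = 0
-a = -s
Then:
No Solution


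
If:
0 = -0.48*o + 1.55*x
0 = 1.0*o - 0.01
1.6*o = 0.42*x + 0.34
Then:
No Solution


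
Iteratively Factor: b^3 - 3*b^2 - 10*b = (b - 5)*(b^2 + 2*b) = (b - 5)*(b + 2)*(b)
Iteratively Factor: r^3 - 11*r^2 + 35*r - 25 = (r - 5)*(r^2 - 6*r + 5) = (r - 5)^2*(r - 1)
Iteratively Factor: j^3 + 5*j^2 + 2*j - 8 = (j - 1)*(j^2 + 6*j + 8) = (j - 1)*(j + 2)*(j + 4)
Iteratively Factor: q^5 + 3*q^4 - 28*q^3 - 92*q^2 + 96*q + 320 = (q - 5)*(q^4 + 8*q^3 + 12*q^2 - 32*q - 64) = (q - 5)*(q + 4)*(q^3 + 4*q^2 - 4*q - 16) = (q - 5)*(q - 2)*(q + 4)*(q^2 + 6*q + 8) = (q - 5)*(q - 2)*(q + 2)*(q + 4)*(q + 4)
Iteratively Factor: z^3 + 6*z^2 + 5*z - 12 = (z - 1)*(z^2 + 7*z + 12) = (z - 1)*(z + 3)*(z + 4)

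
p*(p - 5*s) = p^2 - 5*p*s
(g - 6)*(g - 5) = g^2 - 11*g + 30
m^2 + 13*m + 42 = (m + 6)*(m + 7)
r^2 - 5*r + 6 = (r - 3)*(r - 2)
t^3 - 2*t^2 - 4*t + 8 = (t - 2)^2*(t + 2)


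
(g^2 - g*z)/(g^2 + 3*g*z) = (g - z)/(g + 3*z)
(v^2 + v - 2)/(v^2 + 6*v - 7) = (v + 2)/(v + 7)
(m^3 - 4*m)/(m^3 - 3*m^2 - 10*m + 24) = m*(m + 2)/(m^2 - m - 12)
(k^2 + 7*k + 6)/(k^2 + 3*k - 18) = (k + 1)/(k - 3)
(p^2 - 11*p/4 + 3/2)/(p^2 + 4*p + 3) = (4*p^2 - 11*p + 6)/(4*(p^2 + 4*p + 3))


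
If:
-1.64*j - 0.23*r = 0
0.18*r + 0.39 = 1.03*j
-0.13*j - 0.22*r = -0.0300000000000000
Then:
No Solution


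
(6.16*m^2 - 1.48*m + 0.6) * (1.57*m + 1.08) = 9.6712*m^3 + 4.3292*m^2 - 0.6564*m + 0.648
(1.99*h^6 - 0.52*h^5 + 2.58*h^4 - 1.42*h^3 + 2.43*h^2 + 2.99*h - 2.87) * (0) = 0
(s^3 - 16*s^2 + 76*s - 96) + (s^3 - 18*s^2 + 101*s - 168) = 2*s^3 - 34*s^2 + 177*s - 264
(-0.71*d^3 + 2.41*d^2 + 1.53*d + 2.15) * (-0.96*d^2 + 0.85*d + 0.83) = 0.6816*d^5 - 2.9171*d^4 - 0.00959999999999961*d^3 + 1.2368*d^2 + 3.0974*d + 1.7845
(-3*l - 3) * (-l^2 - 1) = 3*l^3 + 3*l^2 + 3*l + 3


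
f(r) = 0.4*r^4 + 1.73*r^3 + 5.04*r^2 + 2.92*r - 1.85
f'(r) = 1.6*r^3 + 5.19*r^2 + 10.08*r + 2.92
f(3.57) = 216.50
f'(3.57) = 177.85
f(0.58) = 1.92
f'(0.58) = 10.82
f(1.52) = 22.44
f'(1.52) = 35.85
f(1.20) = 12.73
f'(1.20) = 25.25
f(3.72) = 244.42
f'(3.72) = 194.61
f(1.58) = 24.66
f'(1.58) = 38.11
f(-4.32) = 79.43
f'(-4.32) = -72.76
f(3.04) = 136.37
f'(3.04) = 126.48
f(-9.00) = 1743.34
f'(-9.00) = -833.81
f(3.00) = 131.38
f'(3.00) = 123.07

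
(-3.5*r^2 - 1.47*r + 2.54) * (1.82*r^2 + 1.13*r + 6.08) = -6.37*r^4 - 6.6304*r^3 - 18.3183*r^2 - 6.0674*r + 15.4432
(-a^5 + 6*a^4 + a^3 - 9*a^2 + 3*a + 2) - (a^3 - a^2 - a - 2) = -a^5 + 6*a^4 - 8*a^2 + 4*a + 4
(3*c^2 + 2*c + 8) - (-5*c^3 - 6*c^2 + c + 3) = 5*c^3 + 9*c^2 + c + 5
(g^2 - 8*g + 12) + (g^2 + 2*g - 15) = 2*g^2 - 6*g - 3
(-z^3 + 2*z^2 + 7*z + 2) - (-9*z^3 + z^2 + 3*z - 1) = 8*z^3 + z^2 + 4*z + 3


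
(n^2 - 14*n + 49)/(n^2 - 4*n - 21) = (n - 7)/(n + 3)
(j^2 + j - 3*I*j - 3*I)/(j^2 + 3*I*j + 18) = (j + 1)/(j + 6*I)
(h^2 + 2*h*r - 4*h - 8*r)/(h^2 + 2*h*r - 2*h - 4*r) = (h - 4)/(h - 2)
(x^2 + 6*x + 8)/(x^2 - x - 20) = (x + 2)/(x - 5)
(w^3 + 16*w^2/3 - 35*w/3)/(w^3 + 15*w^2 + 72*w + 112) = w*(3*w - 5)/(3*(w^2 + 8*w + 16))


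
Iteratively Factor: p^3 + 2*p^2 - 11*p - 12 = (p - 3)*(p^2 + 5*p + 4) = (p - 3)*(p + 4)*(p + 1)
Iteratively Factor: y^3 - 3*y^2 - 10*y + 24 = (y + 3)*(y^2 - 6*y + 8) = (y - 4)*(y + 3)*(y - 2)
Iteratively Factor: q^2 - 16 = (q - 4)*(q + 4)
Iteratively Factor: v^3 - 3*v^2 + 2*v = (v - 2)*(v^2 - v) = v*(v - 2)*(v - 1)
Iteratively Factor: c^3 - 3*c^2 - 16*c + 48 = (c - 4)*(c^2 + c - 12) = (c - 4)*(c + 4)*(c - 3)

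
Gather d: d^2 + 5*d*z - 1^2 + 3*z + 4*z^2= d^2 + 5*d*z + 4*z^2 + 3*z - 1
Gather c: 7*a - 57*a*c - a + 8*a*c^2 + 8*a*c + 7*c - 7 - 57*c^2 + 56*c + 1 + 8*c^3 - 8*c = 6*a + 8*c^3 + c^2*(8*a - 57) + c*(55 - 49*a) - 6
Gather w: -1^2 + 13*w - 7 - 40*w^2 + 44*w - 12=-40*w^2 + 57*w - 20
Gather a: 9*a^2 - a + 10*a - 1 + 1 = 9*a^2 + 9*a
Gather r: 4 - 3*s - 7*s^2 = -7*s^2 - 3*s + 4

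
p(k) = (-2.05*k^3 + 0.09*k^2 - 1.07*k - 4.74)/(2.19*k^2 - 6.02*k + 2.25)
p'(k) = (6.02 - 4.38*k)*(-2.05*k^3 + 0.09*k^2 - 1.07*k - 4.74)/(2.19*k^2 - 6.02*k + 2.25)^2 + (-6.15*k^2 + 0.18*k - 1.07)/(2.19*k^2 - 6.02*k + 2.25)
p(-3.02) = 1.38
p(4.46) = -10.00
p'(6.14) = -0.45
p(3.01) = -15.88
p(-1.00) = -0.15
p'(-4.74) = -0.83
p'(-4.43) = -0.82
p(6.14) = -10.08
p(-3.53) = 1.78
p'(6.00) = -0.41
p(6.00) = -10.02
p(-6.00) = 3.82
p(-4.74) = 2.76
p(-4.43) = 2.50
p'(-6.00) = -0.85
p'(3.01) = 14.47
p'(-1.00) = -0.85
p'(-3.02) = -0.77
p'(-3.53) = -0.79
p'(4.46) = 0.66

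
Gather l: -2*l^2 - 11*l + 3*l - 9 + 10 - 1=-2*l^2 - 8*l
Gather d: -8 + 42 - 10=24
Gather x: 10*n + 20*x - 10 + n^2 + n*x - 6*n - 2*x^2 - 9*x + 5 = n^2 + 4*n - 2*x^2 + x*(n + 11) - 5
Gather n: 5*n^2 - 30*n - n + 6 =5*n^2 - 31*n + 6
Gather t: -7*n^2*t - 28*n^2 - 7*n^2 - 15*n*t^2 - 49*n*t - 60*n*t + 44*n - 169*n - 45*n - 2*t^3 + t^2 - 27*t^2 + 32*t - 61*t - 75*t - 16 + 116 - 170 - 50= -35*n^2 - 170*n - 2*t^3 + t^2*(-15*n - 26) + t*(-7*n^2 - 109*n - 104) - 120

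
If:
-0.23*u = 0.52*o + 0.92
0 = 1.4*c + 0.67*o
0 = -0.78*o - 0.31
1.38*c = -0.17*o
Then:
No Solution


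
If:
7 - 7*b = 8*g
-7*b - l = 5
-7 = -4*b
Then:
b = 7/4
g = -21/32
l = -69/4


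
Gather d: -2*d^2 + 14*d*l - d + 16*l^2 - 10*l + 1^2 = -2*d^2 + d*(14*l - 1) + 16*l^2 - 10*l + 1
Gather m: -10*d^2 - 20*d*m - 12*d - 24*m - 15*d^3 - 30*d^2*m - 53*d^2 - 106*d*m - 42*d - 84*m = -15*d^3 - 63*d^2 - 54*d + m*(-30*d^2 - 126*d - 108)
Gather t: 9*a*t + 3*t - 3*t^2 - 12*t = -3*t^2 + t*(9*a - 9)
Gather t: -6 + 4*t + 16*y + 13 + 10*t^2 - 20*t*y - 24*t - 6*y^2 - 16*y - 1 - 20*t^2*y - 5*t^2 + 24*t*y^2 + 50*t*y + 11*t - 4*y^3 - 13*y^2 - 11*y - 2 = t^2*(5 - 20*y) + t*(24*y^2 + 30*y - 9) - 4*y^3 - 19*y^2 - 11*y + 4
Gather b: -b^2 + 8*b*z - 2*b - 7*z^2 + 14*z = -b^2 + b*(8*z - 2) - 7*z^2 + 14*z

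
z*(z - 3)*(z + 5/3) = z^3 - 4*z^2/3 - 5*z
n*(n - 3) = n^2 - 3*n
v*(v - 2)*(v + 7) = v^3 + 5*v^2 - 14*v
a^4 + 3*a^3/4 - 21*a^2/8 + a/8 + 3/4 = (a - 1)*(a - 3/4)*(a + 1/2)*(a + 2)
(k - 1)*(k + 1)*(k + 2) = k^3 + 2*k^2 - k - 2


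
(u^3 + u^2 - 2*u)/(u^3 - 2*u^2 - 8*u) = (u - 1)/(u - 4)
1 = 1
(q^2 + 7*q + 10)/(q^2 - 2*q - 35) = (q + 2)/(q - 7)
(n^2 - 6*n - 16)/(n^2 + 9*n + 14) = (n - 8)/(n + 7)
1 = 1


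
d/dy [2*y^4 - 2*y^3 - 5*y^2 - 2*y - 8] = 8*y^3 - 6*y^2 - 10*y - 2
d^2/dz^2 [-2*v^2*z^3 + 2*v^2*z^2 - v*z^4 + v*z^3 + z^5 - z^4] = -12*v^2*z + 4*v^2 - 12*v*z^2 + 6*v*z + 20*z^3 - 12*z^2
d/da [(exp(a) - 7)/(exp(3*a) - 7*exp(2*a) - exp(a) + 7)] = -2*exp(2*a)/(exp(4*a) - 2*exp(2*a) + 1)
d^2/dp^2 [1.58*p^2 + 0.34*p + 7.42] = 3.16000000000000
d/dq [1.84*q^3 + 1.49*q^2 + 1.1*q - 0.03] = 5.52*q^2 + 2.98*q + 1.1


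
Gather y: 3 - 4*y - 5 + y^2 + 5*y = y^2 + y - 2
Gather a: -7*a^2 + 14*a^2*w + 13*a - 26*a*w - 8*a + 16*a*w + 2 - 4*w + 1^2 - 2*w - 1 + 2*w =a^2*(14*w - 7) + a*(5 - 10*w) - 4*w + 2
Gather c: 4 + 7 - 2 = 9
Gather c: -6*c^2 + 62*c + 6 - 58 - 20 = -6*c^2 + 62*c - 72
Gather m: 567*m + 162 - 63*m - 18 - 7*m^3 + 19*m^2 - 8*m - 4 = -7*m^3 + 19*m^2 + 496*m + 140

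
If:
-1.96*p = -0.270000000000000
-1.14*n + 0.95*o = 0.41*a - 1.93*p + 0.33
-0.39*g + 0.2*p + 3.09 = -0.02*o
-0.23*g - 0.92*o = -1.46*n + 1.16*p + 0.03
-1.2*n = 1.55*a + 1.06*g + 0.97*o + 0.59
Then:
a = -4.95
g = 7.91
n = 0.30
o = -1.71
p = 0.14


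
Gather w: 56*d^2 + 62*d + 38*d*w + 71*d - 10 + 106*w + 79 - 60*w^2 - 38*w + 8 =56*d^2 + 133*d - 60*w^2 + w*(38*d + 68) + 77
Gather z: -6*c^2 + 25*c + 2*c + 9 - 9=-6*c^2 + 27*c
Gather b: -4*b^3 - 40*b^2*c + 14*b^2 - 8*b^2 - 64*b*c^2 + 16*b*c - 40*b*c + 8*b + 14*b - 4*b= -4*b^3 + b^2*(6 - 40*c) + b*(-64*c^2 - 24*c + 18)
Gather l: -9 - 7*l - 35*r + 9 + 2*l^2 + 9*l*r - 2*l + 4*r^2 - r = 2*l^2 + l*(9*r - 9) + 4*r^2 - 36*r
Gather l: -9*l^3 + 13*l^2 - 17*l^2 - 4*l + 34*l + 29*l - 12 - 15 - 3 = -9*l^3 - 4*l^2 + 59*l - 30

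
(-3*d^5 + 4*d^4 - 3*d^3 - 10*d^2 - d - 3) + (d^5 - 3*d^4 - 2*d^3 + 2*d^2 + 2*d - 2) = -2*d^5 + d^4 - 5*d^3 - 8*d^2 + d - 5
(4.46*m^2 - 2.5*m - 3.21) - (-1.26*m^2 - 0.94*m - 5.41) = 5.72*m^2 - 1.56*m + 2.2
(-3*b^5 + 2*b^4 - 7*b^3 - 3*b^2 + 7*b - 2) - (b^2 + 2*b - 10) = -3*b^5 + 2*b^4 - 7*b^3 - 4*b^2 + 5*b + 8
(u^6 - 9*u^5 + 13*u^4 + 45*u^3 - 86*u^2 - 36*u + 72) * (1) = u^6 - 9*u^5 + 13*u^4 + 45*u^3 - 86*u^2 - 36*u + 72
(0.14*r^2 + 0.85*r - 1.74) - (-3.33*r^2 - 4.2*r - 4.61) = 3.47*r^2 + 5.05*r + 2.87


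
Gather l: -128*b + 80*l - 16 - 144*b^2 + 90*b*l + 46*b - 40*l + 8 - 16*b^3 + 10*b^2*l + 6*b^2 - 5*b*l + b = -16*b^3 - 138*b^2 - 81*b + l*(10*b^2 + 85*b + 40) - 8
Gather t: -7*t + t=-6*t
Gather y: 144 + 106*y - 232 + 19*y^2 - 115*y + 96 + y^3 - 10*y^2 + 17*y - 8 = y^3 + 9*y^2 + 8*y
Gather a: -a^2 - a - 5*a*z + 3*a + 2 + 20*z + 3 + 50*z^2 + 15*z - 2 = -a^2 + a*(2 - 5*z) + 50*z^2 + 35*z + 3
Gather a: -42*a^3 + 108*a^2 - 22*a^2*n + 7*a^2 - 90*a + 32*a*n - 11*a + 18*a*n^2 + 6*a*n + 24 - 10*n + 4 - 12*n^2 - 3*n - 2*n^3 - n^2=-42*a^3 + a^2*(115 - 22*n) + a*(18*n^2 + 38*n - 101) - 2*n^3 - 13*n^2 - 13*n + 28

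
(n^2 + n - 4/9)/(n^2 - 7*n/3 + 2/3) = (n + 4/3)/(n - 2)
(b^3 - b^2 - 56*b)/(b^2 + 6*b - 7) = b*(b - 8)/(b - 1)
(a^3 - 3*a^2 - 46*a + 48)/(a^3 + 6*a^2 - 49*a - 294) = (a^2 - 9*a + 8)/(a^2 - 49)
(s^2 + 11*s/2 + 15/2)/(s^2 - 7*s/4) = 2*(2*s^2 + 11*s + 15)/(s*(4*s - 7))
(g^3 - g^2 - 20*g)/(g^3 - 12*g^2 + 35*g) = (g + 4)/(g - 7)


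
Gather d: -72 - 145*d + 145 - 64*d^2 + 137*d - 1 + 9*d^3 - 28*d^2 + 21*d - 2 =9*d^3 - 92*d^2 + 13*d + 70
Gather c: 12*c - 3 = 12*c - 3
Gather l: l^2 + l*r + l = l^2 + l*(r + 1)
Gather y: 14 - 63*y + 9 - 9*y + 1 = 24 - 72*y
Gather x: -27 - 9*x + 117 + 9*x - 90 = 0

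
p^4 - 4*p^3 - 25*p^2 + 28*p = p*(p - 7)*(p - 1)*(p + 4)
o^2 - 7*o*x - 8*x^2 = (o - 8*x)*(o + x)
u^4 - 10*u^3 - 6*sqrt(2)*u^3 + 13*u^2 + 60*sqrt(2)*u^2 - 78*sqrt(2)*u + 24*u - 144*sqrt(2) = (u - 8)*(u - 3)*(u + 1)*(u - 6*sqrt(2))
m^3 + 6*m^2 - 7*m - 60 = (m - 3)*(m + 4)*(m + 5)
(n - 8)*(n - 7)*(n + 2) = n^3 - 13*n^2 + 26*n + 112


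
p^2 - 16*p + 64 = (p - 8)^2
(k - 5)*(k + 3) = k^2 - 2*k - 15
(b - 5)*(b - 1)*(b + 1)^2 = b^4 - 4*b^3 - 6*b^2 + 4*b + 5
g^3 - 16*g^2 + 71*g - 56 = (g - 8)*(g - 7)*(g - 1)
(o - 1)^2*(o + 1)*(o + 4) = o^4 + 3*o^3 - 5*o^2 - 3*o + 4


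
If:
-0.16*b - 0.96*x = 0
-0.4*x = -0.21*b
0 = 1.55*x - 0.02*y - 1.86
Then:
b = 0.00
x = 0.00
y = -93.00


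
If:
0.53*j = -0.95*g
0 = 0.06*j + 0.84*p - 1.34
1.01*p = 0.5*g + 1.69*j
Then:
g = -0.61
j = 1.09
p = 1.52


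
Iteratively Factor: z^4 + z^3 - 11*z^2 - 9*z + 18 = (z + 2)*(z^3 - z^2 - 9*z + 9) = (z - 3)*(z + 2)*(z^2 + 2*z - 3) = (z - 3)*(z + 2)*(z + 3)*(z - 1)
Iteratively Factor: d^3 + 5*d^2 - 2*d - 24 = (d - 2)*(d^2 + 7*d + 12) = (d - 2)*(d + 4)*(d + 3)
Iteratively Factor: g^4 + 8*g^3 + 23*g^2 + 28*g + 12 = (g + 2)*(g^3 + 6*g^2 + 11*g + 6) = (g + 2)*(g + 3)*(g^2 + 3*g + 2) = (g + 1)*(g + 2)*(g + 3)*(g + 2)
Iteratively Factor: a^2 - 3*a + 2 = (a - 1)*(a - 2)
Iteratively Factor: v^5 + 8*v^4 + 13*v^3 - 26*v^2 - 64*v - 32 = (v + 4)*(v^4 + 4*v^3 - 3*v^2 - 14*v - 8) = (v + 1)*(v + 4)*(v^3 + 3*v^2 - 6*v - 8) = (v - 2)*(v + 1)*(v + 4)*(v^2 + 5*v + 4) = (v - 2)*(v + 1)*(v + 4)^2*(v + 1)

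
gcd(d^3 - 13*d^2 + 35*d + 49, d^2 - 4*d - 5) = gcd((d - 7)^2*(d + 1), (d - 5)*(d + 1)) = d + 1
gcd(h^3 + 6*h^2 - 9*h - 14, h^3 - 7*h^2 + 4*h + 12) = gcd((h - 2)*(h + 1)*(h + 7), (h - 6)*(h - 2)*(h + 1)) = h^2 - h - 2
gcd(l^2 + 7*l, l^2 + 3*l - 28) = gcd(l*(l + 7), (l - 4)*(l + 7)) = l + 7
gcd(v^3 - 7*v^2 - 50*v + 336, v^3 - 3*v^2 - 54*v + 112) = v^2 - v - 56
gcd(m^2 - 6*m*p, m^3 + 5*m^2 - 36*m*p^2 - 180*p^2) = -m + 6*p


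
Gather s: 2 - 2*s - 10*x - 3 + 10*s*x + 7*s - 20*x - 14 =s*(10*x + 5) - 30*x - 15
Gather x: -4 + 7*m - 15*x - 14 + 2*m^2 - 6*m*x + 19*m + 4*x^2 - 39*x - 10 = 2*m^2 + 26*m + 4*x^2 + x*(-6*m - 54) - 28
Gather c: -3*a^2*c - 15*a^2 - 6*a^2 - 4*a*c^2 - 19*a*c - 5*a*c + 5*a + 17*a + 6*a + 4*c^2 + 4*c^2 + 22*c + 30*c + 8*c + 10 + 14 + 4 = -21*a^2 + 28*a + c^2*(8 - 4*a) + c*(-3*a^2 - 24*a + 60) + 28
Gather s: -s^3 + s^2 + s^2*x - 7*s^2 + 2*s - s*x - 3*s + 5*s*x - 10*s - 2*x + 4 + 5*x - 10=-s^3 + s^2*(x - 6) + s*(4*x - 11) + 3*x - 6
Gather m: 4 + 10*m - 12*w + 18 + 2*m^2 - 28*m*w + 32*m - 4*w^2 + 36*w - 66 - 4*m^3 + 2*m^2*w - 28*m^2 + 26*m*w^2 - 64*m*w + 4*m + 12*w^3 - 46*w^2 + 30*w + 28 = -4*m^3 + m^2*(2*w - 26) + m*(26*w^2 - 92*w + 46) + 12*w^3 - 50*w^2 + 54*w - 16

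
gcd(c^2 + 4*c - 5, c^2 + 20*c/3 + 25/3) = c + 5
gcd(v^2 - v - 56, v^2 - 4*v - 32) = v - 8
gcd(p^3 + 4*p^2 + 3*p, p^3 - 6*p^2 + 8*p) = p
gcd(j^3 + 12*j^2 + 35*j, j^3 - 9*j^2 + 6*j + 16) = 1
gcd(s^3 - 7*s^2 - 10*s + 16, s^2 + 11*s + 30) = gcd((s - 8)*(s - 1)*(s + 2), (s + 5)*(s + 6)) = 1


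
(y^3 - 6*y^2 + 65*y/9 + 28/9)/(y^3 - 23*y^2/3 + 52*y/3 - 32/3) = (9*y^2 - 18*y - 7)/(3*(3*y^2 - 11*y + 8))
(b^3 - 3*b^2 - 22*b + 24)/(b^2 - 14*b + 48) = (b^2 + 3*b - 4)/(b - 8)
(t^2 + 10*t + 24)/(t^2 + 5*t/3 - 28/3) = 3*(t + 6)/(3*t - 7)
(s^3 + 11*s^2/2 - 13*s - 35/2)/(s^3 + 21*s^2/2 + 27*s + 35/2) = (2*s - 5)/(2*s + 5)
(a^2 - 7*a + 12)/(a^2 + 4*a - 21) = (a - 4)/(a + 7)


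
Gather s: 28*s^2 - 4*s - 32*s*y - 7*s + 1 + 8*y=28*s^2 + s*(-32*y - 11) + 8*y + 1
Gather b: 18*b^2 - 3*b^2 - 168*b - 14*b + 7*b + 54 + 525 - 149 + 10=15*b^2 - 175*b + 440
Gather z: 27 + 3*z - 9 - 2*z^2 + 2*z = -2*z^2 + 5*z + 18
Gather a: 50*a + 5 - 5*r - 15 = 50*a - 5*r - 10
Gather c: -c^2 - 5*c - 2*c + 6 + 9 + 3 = -c^2 - 7*c + 18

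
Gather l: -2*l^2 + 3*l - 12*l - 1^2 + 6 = -2*l^2 - 9*l + 5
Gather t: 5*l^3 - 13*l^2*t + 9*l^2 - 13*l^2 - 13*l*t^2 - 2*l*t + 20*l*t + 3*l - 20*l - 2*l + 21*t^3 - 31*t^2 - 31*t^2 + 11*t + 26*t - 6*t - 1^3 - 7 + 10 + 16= 5*l^3 - 4*l^2 - 19*l + 21*t^3 + t^2*(-13*l - 62) + t*(-13*l^2 + 18*l + 31) + 18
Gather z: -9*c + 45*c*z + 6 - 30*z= -9*c + z*(45*c - 30) + 6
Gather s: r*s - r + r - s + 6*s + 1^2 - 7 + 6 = s*(r + 5)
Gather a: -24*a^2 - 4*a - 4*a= -24*a^2 - 8*a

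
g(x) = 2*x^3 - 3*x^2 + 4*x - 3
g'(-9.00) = 544.00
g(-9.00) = -1740.00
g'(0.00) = 4.00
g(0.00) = -3.00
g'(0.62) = 2.59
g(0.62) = -1.20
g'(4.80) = 113.44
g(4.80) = 168.26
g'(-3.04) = 77.69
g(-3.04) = -99.07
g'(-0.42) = 7.58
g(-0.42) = -5.36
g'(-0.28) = 6.15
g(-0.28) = -4.40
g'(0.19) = 3.08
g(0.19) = -2.33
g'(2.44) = 25.08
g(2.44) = 17.95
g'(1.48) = 8.26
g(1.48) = 2.83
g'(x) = 6*x^2 - 6*x + 4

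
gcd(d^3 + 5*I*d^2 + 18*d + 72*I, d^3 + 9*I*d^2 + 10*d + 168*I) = d^2 + 2*I*d + 24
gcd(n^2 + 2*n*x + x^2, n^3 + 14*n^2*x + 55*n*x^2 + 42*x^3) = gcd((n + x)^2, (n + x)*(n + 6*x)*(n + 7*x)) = n + x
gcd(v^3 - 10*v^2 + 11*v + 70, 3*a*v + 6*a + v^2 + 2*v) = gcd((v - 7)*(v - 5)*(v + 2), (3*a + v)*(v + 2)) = v + 2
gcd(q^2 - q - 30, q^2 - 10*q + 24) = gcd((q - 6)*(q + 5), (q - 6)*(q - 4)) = q - 6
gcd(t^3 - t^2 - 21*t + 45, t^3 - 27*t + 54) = t^2 - 6*t + 9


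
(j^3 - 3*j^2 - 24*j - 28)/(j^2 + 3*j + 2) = (j^2 - 5*j - 14)/(j + 1)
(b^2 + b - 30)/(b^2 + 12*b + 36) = (b - 5)/(b + 6)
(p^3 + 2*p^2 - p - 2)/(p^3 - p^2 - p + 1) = (p + 2)/(p - 1)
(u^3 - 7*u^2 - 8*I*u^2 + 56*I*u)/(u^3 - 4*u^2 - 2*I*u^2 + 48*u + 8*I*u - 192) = u*(u - 7)/(u^2 + 2*u*(-2 + 3*I) - 24*I)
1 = 1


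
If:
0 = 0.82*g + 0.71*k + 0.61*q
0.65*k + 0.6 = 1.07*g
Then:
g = 0.329542817359016 - 0.306722364044248*q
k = -0.50491219927284*q - 0.380598746809004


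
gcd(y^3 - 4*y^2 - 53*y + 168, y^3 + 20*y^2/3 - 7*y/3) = y + 7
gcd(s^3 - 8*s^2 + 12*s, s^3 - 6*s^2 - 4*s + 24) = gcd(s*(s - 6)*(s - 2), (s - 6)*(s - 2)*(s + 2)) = s^2 - 8*s + 12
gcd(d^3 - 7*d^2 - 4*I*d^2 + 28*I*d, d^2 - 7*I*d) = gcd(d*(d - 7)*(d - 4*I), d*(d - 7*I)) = d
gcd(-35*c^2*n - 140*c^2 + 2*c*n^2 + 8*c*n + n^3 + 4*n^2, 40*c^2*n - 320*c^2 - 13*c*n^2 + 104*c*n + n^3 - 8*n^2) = 5*c - n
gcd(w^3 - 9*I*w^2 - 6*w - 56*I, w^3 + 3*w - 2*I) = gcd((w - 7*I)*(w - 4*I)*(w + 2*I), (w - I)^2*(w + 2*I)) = w + 2*I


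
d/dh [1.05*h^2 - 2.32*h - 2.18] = 2.1*h - 2.32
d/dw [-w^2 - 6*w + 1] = -2*w - 6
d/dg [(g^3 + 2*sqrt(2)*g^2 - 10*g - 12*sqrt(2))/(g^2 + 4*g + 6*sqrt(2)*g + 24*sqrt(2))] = (-2*(g + 2 + 3*sqrt(2))*(g^3 + 2*sqrt(2)*g^2 - 10*g - 12*sqrt(2)) + (3*g^2 + 4*sqrt(2)*g - 10)*(g^2 + 4*g + 6*sqrt(2)*g + 24*sqrt(2)))/(g^2 + 4*g + 6*sqrt(2)*g + 24*sqrt(2))^2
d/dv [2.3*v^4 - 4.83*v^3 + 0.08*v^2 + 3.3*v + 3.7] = 9.2*v^3 - 14.49*v^2 + 0.16*v + 3.3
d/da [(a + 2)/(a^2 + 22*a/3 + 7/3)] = 3*(3*a^2 + 22*a - 2*(a + 2)*(3*a + 11) + 7)/(3*a^2 + 22*a + 7)^2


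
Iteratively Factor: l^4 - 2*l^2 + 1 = (l - 1)*(l^3 + l^2 - l - 1) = (l - 1)*(l + 1)*(l^2 - 1) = (l - 1)*(l + 1)^2*(l - 1)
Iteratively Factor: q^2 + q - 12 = (q - 3)*(q + 4)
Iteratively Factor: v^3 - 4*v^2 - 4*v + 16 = (v - 2)*(v^2 - 2*v - 8) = (v - 4)*(v - 2)*(v + 2)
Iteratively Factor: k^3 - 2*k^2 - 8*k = (k)*(k^2 - 2*k - 8) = k*(k - 4)*(k + 2)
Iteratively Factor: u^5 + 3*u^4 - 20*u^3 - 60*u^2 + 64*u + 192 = (u + 4)*(u^4 - u^3 - 16*u^2 + 4*u + 48) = (u - 2)*(u + 4)*(u^3 + u^2 - 14*u - 24) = (u - 2)*(u + 3)*(u + 4)*(u^2 - 2*u - 8) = (u - 2)*(u + 2)*(u + 3)*(u + 4)*(u - 4)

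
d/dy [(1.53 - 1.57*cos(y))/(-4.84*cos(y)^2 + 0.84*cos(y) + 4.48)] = (7.5988*cos(y)^2 - 14.8104*cos(y) + 8.3188)*sin(y)/(23.4256*cos(y)^4 - 8.1312*cos(y)^3 - 42.6608*cos(y)^2 + 7.5264*cos(y) + 20.0704)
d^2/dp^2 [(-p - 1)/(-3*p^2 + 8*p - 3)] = 2*((5 - 9*p)*(3*p^2 - 8*p + 3) + 4*(p + 1)*(3*p - 4)^2)/(3*p^2 - 8*p + 3)^3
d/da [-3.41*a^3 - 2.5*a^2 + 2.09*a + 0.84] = -10.23*a^2 - 5.0*a + 2.09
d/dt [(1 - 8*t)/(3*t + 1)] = -11/(3*t + 1)^2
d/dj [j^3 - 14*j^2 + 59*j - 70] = 3*j^2 - 28*j + 59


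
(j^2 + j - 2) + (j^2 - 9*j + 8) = 2*j^2 - 8*j + 6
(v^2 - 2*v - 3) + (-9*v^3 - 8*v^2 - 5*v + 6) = -9*v^3 - 7*v^2 - 7*v + 3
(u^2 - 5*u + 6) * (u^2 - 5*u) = u^4 - 10*u^3 + 31*u^2 - 30*u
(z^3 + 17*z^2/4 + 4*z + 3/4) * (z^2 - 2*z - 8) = z^5 + 9*z^4/4 - 25*z^3/2 - 165*z^2/4 - 67*z/2 - 6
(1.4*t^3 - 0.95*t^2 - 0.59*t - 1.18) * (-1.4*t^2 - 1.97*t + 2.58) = -1.96*t^5 - 1.428*t^4 + 6.3095*t^3 + 0.3633*t^2 + 0.8024*t - 3.0444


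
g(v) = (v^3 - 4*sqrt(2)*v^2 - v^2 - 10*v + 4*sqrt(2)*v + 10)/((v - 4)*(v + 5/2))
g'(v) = (3*v^2 - 8*sqrt(2)*v - 2*v - 10 + 4*sqrt(2))/((v - 4)*(v + 5/2)) - (v^3 - 4*sqrt(2)*v^2 - v^2 - 10*v + 4*sqrt(2)*v + 10)/((v - 4)*(v + 5/2)^2) - (v^3 - 4*sqrt(2)*v^2 - v^2 - 10*v + 4*sqrt(2)*v + 10)/((v - 4)^2*(v + 5/2))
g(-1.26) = -0.45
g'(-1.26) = -2.36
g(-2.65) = -43.96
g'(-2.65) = -247.53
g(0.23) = -0.84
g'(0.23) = 0.79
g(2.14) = 2.32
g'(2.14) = 2.96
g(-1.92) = 3.87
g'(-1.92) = -15.42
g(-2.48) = 273.34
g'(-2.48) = -13988.23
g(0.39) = -0.70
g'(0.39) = 0.92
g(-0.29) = -1.13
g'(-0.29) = 0.27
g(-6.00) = -11.99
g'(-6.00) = 0.62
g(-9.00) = -14.43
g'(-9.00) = 0.91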